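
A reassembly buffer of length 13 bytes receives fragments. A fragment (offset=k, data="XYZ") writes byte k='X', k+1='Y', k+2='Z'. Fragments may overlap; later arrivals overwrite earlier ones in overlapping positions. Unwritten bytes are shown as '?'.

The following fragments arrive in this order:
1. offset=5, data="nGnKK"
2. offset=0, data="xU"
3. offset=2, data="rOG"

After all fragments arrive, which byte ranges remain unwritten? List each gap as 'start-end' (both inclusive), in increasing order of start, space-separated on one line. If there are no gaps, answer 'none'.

Fragment 1: offset=5 len=5
Fragment 2: offset=0 len=2
Fragment 3: offset=2 len=3
Gaps: 10-12

Answer: 10-12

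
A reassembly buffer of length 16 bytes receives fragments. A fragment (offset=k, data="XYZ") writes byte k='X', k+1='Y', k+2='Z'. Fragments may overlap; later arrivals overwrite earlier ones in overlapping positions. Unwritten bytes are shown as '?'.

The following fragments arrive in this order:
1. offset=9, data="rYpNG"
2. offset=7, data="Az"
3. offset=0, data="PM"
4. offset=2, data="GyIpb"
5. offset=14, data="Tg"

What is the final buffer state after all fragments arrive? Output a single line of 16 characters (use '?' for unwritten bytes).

Answer: PMGyIpbAzrYpNGTg

Derivation:
Fragment 1: offset=9 data="rYpNG" -> buffer=?????????rYpNG??
Fragment 2: offset=7 data="Az" -> buffer=???????AzrYpNG??
Fragment 3: offset=0 data="PM" -> buffer=PM?????AzrYpNG??
Fragment 4: offset=2 data="GyIpb" -> buffer=PMGyIpbAzrYpNG??
Fragment 5: offset=14 data="Tg" -> buffer=PMGyIpbAzrYpNGTg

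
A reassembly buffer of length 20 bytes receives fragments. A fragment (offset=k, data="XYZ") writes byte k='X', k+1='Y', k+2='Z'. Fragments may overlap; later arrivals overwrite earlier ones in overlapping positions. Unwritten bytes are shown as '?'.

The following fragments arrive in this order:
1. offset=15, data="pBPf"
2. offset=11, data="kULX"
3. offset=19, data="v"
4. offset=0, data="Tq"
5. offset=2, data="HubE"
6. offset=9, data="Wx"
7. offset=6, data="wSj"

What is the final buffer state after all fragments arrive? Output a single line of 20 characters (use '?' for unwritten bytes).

Fragment 1: offset=15 data="pBPf" -> buffer=???????????????pBPf?
Fragment 2: offset=11 data="kULX" -> buffer=???????????kULXpBPf?
Fragment 3: offset=19 data="v" -> buffer=???????????kULXpBPfv
Fragment 4: offset=0 data="Tq" -> buffer=Tq?????????kULXpBPfv
Fragment 5: offset=2 data="HubE" -> buffer=TqHubE?????kULXpBPfv
Fragment 6: offset=9 data="Wx" -> buffer=TqHubE???WxkULXpBPfv
Fragment 7: offset=6 data="wSj" -> buffer=TqHubEwSjWxkULXpBPfv

Answer: TqHubEwSjWxkULXpBPfv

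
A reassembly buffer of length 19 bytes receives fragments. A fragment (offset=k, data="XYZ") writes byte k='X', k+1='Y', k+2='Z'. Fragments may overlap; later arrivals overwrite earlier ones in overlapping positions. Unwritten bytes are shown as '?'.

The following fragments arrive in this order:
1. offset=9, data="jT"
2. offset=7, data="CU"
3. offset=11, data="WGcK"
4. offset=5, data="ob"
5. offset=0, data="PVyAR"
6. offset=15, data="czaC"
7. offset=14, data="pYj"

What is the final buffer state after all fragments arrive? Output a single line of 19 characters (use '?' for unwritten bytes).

Answer: PVyARobCUjTWGcpYjaC

Derivation:
Fragment 1: offset=9 data="jT" -> buffer=?????????jT????????
Fragment 2: offset=7 data="CU" -> buffer=???????CUjT????????
Fragment 3: offset=11 data="WGcK" -> buffer=???????CUjTWGcK????
Fragment 4: offset=5 data="ob" -> buffer=?????obCUjTWGcK????
Fragment 5: offset=0 data="PVyAR" -> buffer=PVyARobCUjTWGcK????
Fragment 6: offset=15 data="czaC" -> buffer=PVyARobCUjTWGcKczaC
Fragment 7: offset=14 data="pYj" -> buffer=PVyARobCUjTWGcpYjaC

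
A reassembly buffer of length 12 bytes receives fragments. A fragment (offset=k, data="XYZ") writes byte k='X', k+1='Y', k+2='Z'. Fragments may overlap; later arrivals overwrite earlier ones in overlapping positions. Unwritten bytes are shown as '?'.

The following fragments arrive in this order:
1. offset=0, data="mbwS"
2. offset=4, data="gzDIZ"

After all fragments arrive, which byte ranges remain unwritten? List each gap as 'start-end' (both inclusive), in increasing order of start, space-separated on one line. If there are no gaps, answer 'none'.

Fragment 1: offset=0 len=4
Fragment 2: offset=4 len=5
Gaps: 9-11

Answer: 9-11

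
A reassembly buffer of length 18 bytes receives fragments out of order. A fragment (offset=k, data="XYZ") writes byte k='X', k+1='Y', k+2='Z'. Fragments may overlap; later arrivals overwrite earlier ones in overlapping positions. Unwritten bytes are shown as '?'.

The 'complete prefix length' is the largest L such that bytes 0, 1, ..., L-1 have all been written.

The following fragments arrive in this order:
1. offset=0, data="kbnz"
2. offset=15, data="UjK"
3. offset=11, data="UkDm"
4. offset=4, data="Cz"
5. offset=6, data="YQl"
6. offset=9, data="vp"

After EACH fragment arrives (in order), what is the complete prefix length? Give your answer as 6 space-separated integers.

Answer: 4 4 4 6 9 18

Derivation:
Fragment 1: offset=0 data="kbnz" -> buffer=kbnz?????????????? -> prefix_len=4
Fragment 2: offset=15 data="UjK" -> buffer=kbnz???????????UjK -> prefix_len=4
Fragment 3: offset=11 data="UkDm" -> buffer=kbnz???????UkDmUjK -> prefix_len=4
Fragment 4: offset=4 data="Cz" -> buffer=kbnzCz?????UkDmUjK -> prefix_len=6
Fragment 5: offset=6 data="YQl" -> buffer=kbnzCzYQl??UkDmUjK -> prefix_len=9
Fragment 6: offset=9 data="vp" -> buffer=kbnzCzYQlvpUkDmUjK -> prefix_len=18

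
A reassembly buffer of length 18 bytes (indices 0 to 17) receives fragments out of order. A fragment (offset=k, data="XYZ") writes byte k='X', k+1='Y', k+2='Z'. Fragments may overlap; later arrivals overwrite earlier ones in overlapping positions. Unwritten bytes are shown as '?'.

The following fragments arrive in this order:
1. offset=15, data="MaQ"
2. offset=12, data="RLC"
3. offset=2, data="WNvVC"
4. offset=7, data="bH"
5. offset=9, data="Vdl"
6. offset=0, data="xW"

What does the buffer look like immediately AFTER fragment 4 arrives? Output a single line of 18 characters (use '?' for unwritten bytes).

Answer: ??WNvVCbH???RLCMaQ

Derivation:
Fragment 1: offset=15 data="MaQ" -> buffer=???????????????MaQ
Fragment 2: offset=12 data="RLC" -> buffer=????????????RLCMaQ
Fragment 3: offset=2 data="WNvVC" -> buffer=??WNvVC?????RLCMaQ
Fragment 4: offset=7 data="bH" -> buffer=??WNvVCbH???RLCMaQ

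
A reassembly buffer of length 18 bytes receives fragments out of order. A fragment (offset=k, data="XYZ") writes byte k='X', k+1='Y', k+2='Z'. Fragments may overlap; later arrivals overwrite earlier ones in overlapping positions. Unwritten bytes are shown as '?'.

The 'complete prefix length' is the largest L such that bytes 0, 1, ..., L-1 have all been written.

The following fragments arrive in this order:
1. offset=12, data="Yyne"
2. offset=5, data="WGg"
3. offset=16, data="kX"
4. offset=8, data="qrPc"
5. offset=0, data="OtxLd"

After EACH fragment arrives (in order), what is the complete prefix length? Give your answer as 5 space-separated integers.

Fragment 1: offset=12 data="Yyne" -> buffer=????????????Yyne?? -> prefix_len=0
Fragment 2: offset=5 data="WGg" -> buffer=?????WGg????Yyne?? -> prefix_len=0
Fragment 3: offset=16 data="kX" -> buffer=?????WGg????YynekX -> prefix_len=0
Fragment 4: offset=8 data="qrPc" -> buffer=?????WGgqrPcYynekX -> prefix_len=0
Fragment 5: offset=0 data="OtxLd" -> buffer=OtxLdWGgqrPcYynekX -> prefix_len=18

Answer: 0 0 0 0 18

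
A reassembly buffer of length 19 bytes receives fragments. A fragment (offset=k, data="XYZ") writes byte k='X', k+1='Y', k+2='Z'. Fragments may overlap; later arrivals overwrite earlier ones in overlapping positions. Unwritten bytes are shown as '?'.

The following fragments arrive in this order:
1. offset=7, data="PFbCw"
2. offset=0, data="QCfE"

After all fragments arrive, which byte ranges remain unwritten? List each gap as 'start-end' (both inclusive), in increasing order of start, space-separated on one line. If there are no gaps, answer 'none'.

Answer: 4-6 12-18

Derivation:
Fragment 1: offset=7 len=5
Fragment 2: offset=0 len=4
Gaps: 4-6 12-18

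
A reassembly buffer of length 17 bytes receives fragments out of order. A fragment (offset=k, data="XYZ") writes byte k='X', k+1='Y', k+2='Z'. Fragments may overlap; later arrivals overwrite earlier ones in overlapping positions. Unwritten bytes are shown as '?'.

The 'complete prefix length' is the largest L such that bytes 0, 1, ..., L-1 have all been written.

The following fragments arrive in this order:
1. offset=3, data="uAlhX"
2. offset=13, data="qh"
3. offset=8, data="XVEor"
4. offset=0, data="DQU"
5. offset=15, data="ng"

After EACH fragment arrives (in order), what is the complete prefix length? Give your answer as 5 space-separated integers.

Answer: 0 0 0 15 17

Derivation:
Fragment 1: offset=3 data="uAlhX" -> buffer=???uAlhX????????? -> prefix_len=0
Fragment 2: offset=13 data="qh" -> buffer=???uAlhX?????qh?? -> prefix_len=0
Fragment 3: offset=8 data="XVEor" -> buffer=???uAlhXXVEorqh?? -> prefix_len=0
Fragment 4: offset=0 data="DQU" -> buffer=DQUuAlhXXVEorqh?? -> prefix_len=15
Fragment 5: offset=15 data="ng" -> buffer=DQUuAlhXXVEorqhng -> prefix_len=17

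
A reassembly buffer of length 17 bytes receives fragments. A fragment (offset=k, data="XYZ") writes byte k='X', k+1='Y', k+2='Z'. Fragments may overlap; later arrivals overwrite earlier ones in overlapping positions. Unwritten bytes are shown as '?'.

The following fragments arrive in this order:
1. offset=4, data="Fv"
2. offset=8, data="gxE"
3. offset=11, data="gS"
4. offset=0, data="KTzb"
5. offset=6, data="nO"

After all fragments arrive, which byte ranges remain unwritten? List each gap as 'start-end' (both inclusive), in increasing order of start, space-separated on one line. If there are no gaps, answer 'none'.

Answer: 13-16

Derivation:
Fragment 1: offset=4 len=2
Fragment 2: offset=8 len=3
Fragment 3: offset=11 len=2
Fragment 4: offset=0 len=4
Fragment 5: offset=6 len=2
Gaps: 13-16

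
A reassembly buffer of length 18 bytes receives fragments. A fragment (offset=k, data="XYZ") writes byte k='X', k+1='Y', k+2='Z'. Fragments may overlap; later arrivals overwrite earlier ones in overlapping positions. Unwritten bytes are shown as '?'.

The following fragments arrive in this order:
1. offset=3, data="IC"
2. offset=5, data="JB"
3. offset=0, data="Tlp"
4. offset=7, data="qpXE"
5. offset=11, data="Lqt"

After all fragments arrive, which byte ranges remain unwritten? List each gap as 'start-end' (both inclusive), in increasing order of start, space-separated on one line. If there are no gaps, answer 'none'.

Fragment 1: offset=3 len=2
Fragment 2: offset=5 len=2
Fragment 3: offset=0 len=3
Fragment 4: offset=7 len=4
Fragment 5: offset=11 len=3
Gaps: 14-17

Answer: 14-17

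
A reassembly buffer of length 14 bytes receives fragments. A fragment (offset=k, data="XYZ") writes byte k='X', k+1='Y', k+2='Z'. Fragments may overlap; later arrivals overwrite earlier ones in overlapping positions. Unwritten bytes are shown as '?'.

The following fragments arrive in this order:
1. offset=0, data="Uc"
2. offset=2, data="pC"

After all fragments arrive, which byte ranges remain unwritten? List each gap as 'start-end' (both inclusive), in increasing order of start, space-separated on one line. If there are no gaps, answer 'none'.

Fragment 1: offset=0 len=2
Fragment 2: offset=2 len=2
Gaps: 4-13

Answer: 4-13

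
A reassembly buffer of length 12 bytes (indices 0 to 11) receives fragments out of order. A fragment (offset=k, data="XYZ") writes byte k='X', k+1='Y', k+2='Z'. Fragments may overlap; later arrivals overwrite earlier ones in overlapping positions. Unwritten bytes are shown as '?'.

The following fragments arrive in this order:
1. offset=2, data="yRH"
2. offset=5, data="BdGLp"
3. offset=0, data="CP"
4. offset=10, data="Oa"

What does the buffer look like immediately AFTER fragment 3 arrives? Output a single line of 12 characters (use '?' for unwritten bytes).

Answer: CPyRHBdGLp??

Derivation:
Fragment 1: offset=2 data="yRH" -> buffer=??yRH???????
Fragment 2: offset=5 data="BdGLp" -> buffer=??yRHBdGLp??
Fragment 3: offset=0 data="CP" -> buffer=CPyRHBdGLp??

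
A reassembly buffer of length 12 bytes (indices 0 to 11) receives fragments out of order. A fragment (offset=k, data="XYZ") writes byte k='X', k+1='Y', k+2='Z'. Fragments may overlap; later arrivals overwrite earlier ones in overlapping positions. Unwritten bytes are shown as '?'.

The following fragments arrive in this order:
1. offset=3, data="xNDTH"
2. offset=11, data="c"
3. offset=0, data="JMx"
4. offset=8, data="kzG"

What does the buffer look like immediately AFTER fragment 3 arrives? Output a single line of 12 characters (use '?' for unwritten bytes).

Fragment 1: offset=3 data="xNDTH" -> buffer=???xNDTH????
Fragment 2: offset=11 data="c" -> buffer=???xNDTH???c
Fragment 3: offset=0 data="JMx" -> buffer=JMxxNDTH???c

Answer: JMxxNDTH???c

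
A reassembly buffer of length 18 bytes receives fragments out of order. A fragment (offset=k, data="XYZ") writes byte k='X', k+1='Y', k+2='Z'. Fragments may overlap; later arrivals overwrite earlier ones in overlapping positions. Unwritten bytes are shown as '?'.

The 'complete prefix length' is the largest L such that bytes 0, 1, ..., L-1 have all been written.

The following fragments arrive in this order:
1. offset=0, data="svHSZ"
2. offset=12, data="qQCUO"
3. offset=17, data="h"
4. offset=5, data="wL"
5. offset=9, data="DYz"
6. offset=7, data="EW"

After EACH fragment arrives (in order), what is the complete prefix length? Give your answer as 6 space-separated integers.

Answer: 5 5 5 7 7 18

Derivation:
Fragment 1: offset=0 data="svHSZ" -> buffer=svHSZ????????????? -> prefix_len=5
Fragment 2: offset=12 data="qQCUO" -> buffer=svHSZ???????qQCUO? -> prefix_len=5
Fragment 3: offset=17 data="h" -> buffer=svHSZ???????qQCUOh -> prefix_len=5
Fragment 4: offset=5 data="wL" -> buffer=svHSZwL?????qQCUOh -> prefix_len=7
Fragment 5: offset=9 data="DYz" -> buffer=svHSZwL??DYzqQCUOh -> prefix_len=7
Fragment 6: offset=7 data="EW" -> buffer=svHSZwLEWDYzqQCUOh -> prefix_len=18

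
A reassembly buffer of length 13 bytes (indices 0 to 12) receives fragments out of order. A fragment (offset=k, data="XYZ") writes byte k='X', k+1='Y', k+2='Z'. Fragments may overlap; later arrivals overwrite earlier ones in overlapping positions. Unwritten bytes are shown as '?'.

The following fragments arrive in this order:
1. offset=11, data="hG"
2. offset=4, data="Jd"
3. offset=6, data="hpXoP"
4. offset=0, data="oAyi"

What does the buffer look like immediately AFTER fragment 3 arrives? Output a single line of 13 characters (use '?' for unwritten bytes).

Answer: ????JdhpXoPhG

Derivation:
Fragment 1: offset=11 data="hG" -> buffer=???????????hG
Fragment 2: offset=4 data="Jd" -> buffer=????Jd?????hG
Fragment 3: offset=6 data="hpXoP" -> buffer=????JdhpXoPhG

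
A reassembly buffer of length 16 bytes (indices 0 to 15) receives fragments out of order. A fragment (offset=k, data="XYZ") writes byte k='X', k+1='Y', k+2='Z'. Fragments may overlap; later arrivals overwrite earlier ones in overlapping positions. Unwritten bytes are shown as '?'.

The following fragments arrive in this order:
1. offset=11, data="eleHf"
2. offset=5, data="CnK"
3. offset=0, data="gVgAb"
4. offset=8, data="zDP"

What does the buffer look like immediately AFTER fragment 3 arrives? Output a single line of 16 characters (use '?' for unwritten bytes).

Fragment 1: offset=11 data="eleHf" -> buffer=???????????eleHf
Fragment 2: offset=5 data="CnK" -> buffer=?????CnK???eleHf
Fragment 3: offset=0 data="gVgAb" -> buffer=gVgAbCnK???eleHf

Answer: gVgAbCnK???eleHf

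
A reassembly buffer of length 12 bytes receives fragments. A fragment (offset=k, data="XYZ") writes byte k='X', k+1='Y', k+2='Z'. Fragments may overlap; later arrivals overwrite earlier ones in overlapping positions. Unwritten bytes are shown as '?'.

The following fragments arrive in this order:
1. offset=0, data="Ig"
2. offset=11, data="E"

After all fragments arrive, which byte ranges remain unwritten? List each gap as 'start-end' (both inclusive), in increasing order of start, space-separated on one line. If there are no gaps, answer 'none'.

Fragment 1: offset=0 len=2
Fragment 2: offset=11 len=1
Gaps: 2-10

Answer: 2-10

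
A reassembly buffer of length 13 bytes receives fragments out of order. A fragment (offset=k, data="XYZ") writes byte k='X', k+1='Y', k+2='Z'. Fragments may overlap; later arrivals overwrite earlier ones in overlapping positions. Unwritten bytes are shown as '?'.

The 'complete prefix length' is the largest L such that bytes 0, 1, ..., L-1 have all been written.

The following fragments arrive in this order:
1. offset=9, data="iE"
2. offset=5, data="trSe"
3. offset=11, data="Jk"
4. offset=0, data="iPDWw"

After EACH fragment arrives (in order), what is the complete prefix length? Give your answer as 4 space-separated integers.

Answer: 0 0 0 13

Derivation:
Fragment 1: offset=9 data="iE" -> buffer=?????????iE?? -> prefix_len=0
Fragment 2: offset=5 data="trSe" -> buffer=?????trSeiE?? -> prefix_len=0
Fragment 3: offset=11 data="Jk" -> buffer=?????trSeiEJk -> prefix_len=0
Fragment 4: offset=0 data="iPDWw" -> buffer=iPDWwtrSeiEJk -> prefix_len=13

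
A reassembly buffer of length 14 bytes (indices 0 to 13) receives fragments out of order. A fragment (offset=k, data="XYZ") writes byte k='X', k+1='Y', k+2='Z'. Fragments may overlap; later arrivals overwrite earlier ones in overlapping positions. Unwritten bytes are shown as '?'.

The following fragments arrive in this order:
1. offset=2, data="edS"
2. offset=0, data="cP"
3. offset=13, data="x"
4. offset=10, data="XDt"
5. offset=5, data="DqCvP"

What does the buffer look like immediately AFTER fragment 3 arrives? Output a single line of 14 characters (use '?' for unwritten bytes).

Fragment 1: offset=2 data="edS" -> buffer=??edS?????????
Fragment 2: offset=0 data="cP" -> buffer=cPedS?????????
Fragment 3: offset=13 data="x" -> buffer=cPedS????????x

Answer: cPedS????????x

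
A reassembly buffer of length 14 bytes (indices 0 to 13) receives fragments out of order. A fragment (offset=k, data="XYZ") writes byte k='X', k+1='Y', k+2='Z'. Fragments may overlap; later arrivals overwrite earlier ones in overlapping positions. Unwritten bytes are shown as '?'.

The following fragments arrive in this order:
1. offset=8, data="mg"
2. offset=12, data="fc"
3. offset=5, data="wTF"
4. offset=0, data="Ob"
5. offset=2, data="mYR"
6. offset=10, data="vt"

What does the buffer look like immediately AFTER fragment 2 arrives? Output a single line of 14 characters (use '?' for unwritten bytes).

Answer: ????????mg??fc

Derivation:
Fragment 1: offset=8 data="mg" -> buffer=????????mg????
Fragment 2: offset=12 data="fc" -> buffer=????????mg??fc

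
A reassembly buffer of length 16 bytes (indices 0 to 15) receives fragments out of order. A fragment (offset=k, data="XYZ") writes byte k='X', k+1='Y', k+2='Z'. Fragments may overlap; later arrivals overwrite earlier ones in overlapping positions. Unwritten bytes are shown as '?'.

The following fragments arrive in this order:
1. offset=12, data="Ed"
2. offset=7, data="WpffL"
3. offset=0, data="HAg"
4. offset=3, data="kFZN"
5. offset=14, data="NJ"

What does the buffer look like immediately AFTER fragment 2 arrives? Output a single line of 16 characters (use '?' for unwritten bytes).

Fragment 1: offset=12 data="Ed" -> buffer=????????????Ed??
Fragment 2: offset=7 data="WpffL" -> buffer=???????WpffLEd??

Answer: ???????WpffLEd??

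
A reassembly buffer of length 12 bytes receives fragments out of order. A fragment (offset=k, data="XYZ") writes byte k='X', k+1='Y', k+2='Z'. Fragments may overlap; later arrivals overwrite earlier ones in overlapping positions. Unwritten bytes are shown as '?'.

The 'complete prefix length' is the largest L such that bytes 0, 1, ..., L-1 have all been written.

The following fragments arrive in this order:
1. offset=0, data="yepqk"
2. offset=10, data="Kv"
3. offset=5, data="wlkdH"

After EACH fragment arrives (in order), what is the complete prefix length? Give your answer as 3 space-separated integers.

Fragment 1: offset=0 data="yepqk" -> buffer=yepqk??????? -> prefix_len=5
Fragment 2: offset=10 data="Kv" -> buffer=yepqk?????Kv -> prefix_len=5
Fragment 3: offset=5 data="wlkdH" -> buffer=yepqkwlkdHKv -> prefix_len=12

Answer: 5 5 12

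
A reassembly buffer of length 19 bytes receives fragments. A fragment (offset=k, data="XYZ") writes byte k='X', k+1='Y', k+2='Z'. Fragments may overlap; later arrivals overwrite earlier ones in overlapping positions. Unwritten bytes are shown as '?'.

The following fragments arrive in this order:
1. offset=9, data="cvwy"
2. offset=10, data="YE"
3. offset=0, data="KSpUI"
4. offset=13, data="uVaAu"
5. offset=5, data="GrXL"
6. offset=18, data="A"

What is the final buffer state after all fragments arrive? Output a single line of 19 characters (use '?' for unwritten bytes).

Fragment 1: offset=9 data="cvwy" -> buffer=?????????cvwy??????
Fragment 2: offset=10 data="YE" -> buffer=?????????cYEy??????
Fragment 3: offset=0 data="KSpUI" -> buffer=KSpUI????cYEy??????
Fragment 4: offset=13 data="uVaAu" -> buffer=KSpUI????cYEyuVaAu?
Fragment 5: offset=5 data="GrXL" -> buffer=KSpUIGrXLcYEyuVaAu?
Fragment 6: offset=18 data="A" -> buffer=KSpUIGrXLcYEyuVaAuA

Answer: KSpUIGrXLcYEyuVaAuA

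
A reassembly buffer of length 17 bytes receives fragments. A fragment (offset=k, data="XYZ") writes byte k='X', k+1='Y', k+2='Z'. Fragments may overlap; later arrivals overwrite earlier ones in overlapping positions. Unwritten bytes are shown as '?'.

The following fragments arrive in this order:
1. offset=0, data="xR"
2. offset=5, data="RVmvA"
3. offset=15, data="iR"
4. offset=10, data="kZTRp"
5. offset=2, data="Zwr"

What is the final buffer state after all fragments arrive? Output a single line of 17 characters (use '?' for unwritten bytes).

Answer: xRZwrRVmvAkZTRpiR

Derivation:
Fragment 1: offset=0 data="xR" -> buffer=xR???????????????
Fragment 2: offset=5 data="RVmvA" -> buffer=xR???RVmvA???????
Fragment 3: offset=15 data="iR" -> buffer=xR???RVmvA?????iR
Fragment 4: offset=10 data="kZTRp" -> buffer=xR???RVmvAkZTRpiR
Fragment 5: offset=2 data="Zwr" -> buffer=xRZwrRVmvAkZTRpiR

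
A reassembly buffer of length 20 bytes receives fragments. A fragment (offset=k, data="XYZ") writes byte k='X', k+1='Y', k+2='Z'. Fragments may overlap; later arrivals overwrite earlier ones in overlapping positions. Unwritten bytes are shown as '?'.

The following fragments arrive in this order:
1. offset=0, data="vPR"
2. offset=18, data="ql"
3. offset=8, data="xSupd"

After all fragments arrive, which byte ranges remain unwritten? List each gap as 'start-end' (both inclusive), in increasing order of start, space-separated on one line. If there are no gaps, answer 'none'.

Fragment 1: offset=0 len=3
Fragment 2: offset=18 len=2
Fragment 3: offset=8 len=5
Gaps: 3-7 13-17

Answer: 3-7 13-17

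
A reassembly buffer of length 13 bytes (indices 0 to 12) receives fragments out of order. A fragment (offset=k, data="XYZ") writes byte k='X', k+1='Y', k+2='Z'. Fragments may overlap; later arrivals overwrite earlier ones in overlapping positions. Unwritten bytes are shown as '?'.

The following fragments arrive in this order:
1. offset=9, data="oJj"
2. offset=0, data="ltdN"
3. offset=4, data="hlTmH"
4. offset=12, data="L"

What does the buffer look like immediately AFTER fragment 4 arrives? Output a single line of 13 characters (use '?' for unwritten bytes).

Answer: ltdNhlTmHoJjL

Derivation:
Fragment 1: offset=9 data="oJj" -> buffer=?????????oJj?
Fragment 2: offset=0 data="ltdN" -> buffer=ltdN?????oJj?
Fragment 3: offset=4 data="hlTmH" -> buffer=ltdNhlTmHoJj?
Fragment 4: offset=12 data="L" -> buffer=ltdNhlTmHoJjL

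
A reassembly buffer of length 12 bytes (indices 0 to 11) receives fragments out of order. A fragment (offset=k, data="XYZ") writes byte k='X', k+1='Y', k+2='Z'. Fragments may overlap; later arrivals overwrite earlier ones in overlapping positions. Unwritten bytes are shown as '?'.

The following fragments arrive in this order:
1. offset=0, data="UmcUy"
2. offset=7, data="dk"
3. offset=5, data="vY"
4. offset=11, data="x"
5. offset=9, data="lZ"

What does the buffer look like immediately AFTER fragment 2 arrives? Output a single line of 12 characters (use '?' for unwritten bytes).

Answer: UmcUy??dk???

Derivation:
Fragment 1: offset=0 data="UmcUy" -> buffer=UmcUy???????
Fragment 2: offset=7 data="dk" -> buffer=UmcUy??dk???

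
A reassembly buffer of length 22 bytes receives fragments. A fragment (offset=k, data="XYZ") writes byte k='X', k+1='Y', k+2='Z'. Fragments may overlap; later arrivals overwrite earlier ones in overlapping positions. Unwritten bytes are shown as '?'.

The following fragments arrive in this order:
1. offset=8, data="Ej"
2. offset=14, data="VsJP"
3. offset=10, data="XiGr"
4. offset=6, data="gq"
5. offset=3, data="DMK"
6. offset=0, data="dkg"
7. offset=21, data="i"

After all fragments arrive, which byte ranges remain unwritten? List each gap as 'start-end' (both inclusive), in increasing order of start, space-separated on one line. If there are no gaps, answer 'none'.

Answer: 18-20

Derivation:
Fragment 1: offset=8 len=2
Fragment 2: offset=14 len=4
Fragment 3: offset=10 len=4
Fragment 4: offset=6 len=2
Fragment 5: offset=3 len=3
Fragment 6: offset=0 len=3
Fragment 7: offset=21 len=1
Gaps: 18-20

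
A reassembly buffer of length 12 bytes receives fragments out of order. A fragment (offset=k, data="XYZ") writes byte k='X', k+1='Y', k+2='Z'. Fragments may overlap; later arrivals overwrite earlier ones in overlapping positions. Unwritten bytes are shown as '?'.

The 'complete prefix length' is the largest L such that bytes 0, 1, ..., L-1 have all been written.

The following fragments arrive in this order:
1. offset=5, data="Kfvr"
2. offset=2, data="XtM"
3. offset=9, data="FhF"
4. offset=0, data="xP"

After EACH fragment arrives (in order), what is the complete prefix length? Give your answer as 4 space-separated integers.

Answer: 0 0 0 12

Derivation:
Fragment 1: offset=5 data="Kfvr" -> buffer=?????Kfvr??? -> prefix_len=0
Fragment 2: offset=2 data="XtM" -> buffer=??XtMKfvr??? -> prefix_len=0
Fragment 3: offset=9 data="FhF" -> buffer=??XtMKfvrFhF -> prefix_len=0
Fragment 4: offset=0 data="xP" -> buffer=xPXtMKfvrFhF -> prefix_len=12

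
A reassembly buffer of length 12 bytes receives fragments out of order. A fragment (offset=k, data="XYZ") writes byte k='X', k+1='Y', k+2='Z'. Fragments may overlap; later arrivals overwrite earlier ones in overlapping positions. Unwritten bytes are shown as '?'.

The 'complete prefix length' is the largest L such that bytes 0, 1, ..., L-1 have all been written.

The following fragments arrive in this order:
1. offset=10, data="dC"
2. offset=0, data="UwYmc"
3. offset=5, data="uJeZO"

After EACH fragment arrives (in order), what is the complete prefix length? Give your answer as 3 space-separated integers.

Answer: 0 5 12

Derivation:
Fragment 1: offset=10 data="dC" -> buffer=??????????dC -> prefix_len=0
Fragment 2: offset=0 data="UwYmc" -> buffer=UwYmc?????dC -> prefix_len=5
Fragment 3: offset=5 data="uJeZO" -> buffer=UwYmcuJeZOdC -> prefix_len=12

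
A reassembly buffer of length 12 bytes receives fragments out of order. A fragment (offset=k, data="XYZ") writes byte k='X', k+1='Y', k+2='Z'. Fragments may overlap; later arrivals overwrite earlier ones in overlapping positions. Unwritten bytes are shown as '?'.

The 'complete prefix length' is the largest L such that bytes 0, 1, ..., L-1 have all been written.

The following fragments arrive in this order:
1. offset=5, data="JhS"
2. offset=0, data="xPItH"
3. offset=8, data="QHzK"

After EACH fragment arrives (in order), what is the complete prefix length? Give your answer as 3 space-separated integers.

Answer: 0 8 12

Derivation:
Fragment 1: offset=5 data="JhS" -> buffer=?????JhS???? -> prefix_len=0
Fragment 2: offset=0 data="xPItH" -> buffer=xPItHJhS???? -> prefix_len=8
Fragment 3: offset=8 data="QHzK" -> buffer=xPItHJhSQHzK -> prefix_len=12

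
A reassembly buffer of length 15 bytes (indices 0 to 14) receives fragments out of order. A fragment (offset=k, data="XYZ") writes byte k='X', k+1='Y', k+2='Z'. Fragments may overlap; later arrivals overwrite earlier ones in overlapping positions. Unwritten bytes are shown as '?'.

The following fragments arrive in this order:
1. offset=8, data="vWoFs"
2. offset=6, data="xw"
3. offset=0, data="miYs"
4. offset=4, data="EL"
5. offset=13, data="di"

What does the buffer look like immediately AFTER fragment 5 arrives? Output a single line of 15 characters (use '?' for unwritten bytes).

Fragment 1: offset=8 data="vWoFs" -> buffer=????????vWoFs??
Fragment 2: offset=6 data="xw" -> buffer=??????xwvWoFs??
Fragment 3: offset=0 data="miYs" -> buffer=miYs??xwvWoFs??
Fragment 4: offset=4 data="EL" -> buffer=miYsELxwvWoFs??
Fragment 5: offset=13 data="di" -> buffer=miYsELxwvWoFsdi

Answer: miYsELxwvWoFsdi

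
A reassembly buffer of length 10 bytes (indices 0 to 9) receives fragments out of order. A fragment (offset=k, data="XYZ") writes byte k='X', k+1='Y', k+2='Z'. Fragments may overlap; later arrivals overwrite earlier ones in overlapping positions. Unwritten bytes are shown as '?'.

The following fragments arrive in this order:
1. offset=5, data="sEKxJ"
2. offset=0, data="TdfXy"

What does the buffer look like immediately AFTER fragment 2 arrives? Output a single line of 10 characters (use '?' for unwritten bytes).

Fragment 1: offset=5 data="sEKxJ" -> buffer=?????sEKxJ
Fragment 2: offset=0 data="TdfXy" -> buffer=TdfXysEKxJ

Answer: TdfXysEKxJ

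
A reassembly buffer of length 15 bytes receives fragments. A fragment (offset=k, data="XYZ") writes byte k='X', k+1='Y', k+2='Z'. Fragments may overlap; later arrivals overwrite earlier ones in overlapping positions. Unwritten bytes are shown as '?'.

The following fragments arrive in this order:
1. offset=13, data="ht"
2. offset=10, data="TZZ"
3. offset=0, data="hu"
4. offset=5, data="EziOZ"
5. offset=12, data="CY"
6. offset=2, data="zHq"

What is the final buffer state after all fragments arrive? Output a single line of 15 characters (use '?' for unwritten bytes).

Answer: huzHqEziOZTZCYt

Derivation:
Fragment 1: offset=13 data="ht" -> buffer=?????????????ht
Fragment 2: offset=10 data="TZZ" -> buffer=??????????TZZht
Fragment 3: offset=0 data="hu" -> buffer=hu????????TZZht
Fragment 4: offset=5 data="EziOZ" -> buffer=hu???EziOZTZZht
Fragment 5: offset=12 data="CY" -> buffer=hu???EziOZTZCYt
Fragment 6: offset=2 data="zHq" -> buffer=huzHqEziOZTZCYt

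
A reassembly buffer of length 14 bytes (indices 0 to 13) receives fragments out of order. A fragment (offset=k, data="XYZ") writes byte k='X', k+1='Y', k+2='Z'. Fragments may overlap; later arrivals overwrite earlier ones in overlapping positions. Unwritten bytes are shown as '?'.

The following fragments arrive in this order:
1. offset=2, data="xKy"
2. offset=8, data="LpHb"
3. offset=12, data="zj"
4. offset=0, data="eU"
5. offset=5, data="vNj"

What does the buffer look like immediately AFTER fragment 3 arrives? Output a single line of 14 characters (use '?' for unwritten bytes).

Fragment 1: offset=2 data="xKy" -> buffer=??xKy?????????
Fragment 2: offset=8 data="LpHb" -> buffer=??xKy???LpHb??
Fragment 3: offset=12 data="zj" -> buffer=??xKy???LpHbzj

Answer: ??xKy???LpHbzj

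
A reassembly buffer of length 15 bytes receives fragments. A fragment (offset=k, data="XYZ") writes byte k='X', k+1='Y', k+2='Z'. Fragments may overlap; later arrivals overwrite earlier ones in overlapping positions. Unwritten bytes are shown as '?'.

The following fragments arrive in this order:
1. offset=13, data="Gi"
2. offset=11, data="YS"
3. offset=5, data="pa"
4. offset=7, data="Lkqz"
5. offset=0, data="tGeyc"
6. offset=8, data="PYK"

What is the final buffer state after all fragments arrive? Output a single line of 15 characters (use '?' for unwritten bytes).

Answer: tGeycpaLPYKYSGi

Derivation:
Fragment 1: offset=13 data="Gi" -> buffer=?????????????Gi
Fragment 2: offset=11 data="YS" -> buffer=???????????YSGi
Fragment 3: offset=5 data="pa" -> buffer=?????pa????YSGi
Fragment 4: offset=7 data="Lkqz" -> buffer=?????paLkqzYSGi
Fragment 5: offset=0 data="tGeyc" -> buffer=tGeycpaLkqzYSGi
Fragment 6: offset=8 data="PYK" -> buffer=tGeycpaLPYKYSGi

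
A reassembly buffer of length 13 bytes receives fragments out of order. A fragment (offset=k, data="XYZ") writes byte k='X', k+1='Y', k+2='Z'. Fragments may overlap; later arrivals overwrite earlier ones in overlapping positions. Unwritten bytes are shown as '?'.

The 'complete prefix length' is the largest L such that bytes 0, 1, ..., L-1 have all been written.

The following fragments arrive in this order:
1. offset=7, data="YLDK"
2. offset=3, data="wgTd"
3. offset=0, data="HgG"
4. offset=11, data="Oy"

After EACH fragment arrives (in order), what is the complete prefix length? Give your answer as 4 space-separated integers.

Answer: 0 0 11 13

Derivation:
Fragment 1: offset=7 data="YLDK" -> buffer=???????YLDK?? -> prefix_len=0
Fragment 2: offset=3 data="wgTd" -> buffer=???wgTdYLDK?? -> prefix_len=0
Fragment 3: offset=0 data="HgG" -> buffer=HgGwgTdYLDK?? -> prefix_len=11
Fragment 4: offset=11 data="Oy" -> buffer=HgGwgTdYLDKOy -> prefix_len=13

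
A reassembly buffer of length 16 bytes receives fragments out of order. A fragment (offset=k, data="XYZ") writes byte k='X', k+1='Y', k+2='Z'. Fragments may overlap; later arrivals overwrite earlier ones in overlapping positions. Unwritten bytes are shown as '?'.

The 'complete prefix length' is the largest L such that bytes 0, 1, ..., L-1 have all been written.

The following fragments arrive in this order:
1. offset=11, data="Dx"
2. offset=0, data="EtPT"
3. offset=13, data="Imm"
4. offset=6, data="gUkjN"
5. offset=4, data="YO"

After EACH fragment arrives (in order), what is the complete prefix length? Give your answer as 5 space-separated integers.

Fragment 1: offset=11 data="Dx" -> buffer=???????????Dx??? -> prefix_len=0
Fragment 2: offset=0 data="EtPT" -> buffer=EtPT???????Dx??? -> prefix_len=4
Fragment 3: offset=13 data="Imm" -> buffer=EtPT???????DxImm -> prefix_len=4
Fragment 4: offset=6 data="gUkjN" -> buffer=EtPT??gUkjNDxImm -> prefix_len=4
Fragment 5: offset=4 data="YO" -> buffer=EtPTYOgUkjNDxImm -> prefix_len=16

Answer: 0 4 4 4 16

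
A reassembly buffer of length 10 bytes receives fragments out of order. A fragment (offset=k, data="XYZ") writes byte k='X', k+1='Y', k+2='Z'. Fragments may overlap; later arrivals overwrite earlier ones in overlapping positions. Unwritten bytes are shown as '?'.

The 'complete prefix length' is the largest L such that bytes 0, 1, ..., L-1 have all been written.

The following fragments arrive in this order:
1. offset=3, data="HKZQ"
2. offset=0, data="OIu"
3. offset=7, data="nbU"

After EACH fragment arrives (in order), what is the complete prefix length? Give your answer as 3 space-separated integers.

Answer: 0 7 10

Derivation:
Fragment 1: offset=3 data="HKZQ" -> buffer=???HKZQ??? -> prefix_len=0
Fragment 2: offset=0 data="OIu" -> buffer=OIuHKZQ??? -> prefix_len=7
Fragment 3: offset=7 data="nbU" -> buffer=OIuHKZQnbU -> prefix_len=10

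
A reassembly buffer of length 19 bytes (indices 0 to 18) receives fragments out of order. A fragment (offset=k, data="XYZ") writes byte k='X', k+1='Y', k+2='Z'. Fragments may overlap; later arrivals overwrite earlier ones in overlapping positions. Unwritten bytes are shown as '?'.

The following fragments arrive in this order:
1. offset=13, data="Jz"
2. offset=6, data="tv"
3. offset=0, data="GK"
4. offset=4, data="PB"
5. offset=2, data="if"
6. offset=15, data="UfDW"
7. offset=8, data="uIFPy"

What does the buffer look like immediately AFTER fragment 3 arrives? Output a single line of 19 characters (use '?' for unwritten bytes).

Answer: GK????tv?????Jz????

Derivation:
Fragment 1: offset=13 data="Jz" -> buffer=?????????????Jz????
Fragment 2: offset=6 data="tv" -> buffer=??????tv?????Jz????
Fragment 3: offset=0 data="GK" -> buffer=GK????tv?????Jz????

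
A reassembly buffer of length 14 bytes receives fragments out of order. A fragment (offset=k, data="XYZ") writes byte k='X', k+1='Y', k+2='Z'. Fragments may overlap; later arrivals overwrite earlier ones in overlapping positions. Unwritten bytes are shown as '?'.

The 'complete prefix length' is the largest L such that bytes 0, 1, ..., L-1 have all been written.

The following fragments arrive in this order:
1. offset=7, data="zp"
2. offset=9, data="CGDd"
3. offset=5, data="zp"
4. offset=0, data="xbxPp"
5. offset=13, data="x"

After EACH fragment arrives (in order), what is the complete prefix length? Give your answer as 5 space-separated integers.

Answer: 0 0 0 13 14

Derivation:
Fragment 1: offset=7 data="zp" -> buffer=???????zp????? -> prefix_len=0
Fragment 2: offset=9 data="CGDd" -> buffer=???????zpCGDd? -> prefix_len=0
Fragment 3: offset=5 data="zp" -> buffer=?????zpzpCGDd? -> prefix_len=0
Fragment 4: offset=0 data="xbxPp" -> buffer=xbxPpzpzpCGDd? -> prefix_len=13
Fragment 5: offset=13 data="x" -> buffer=xbxPpzpzpCGDdx -> prefix_len=14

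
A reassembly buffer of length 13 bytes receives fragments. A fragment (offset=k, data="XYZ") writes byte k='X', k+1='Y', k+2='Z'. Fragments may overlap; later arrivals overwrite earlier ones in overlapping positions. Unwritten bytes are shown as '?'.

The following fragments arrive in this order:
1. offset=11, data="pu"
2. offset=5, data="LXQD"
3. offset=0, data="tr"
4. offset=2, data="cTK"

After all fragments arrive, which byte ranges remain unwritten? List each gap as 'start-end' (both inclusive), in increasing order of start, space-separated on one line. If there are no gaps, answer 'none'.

Fragment 1: offset=11 len=2
Fragment 2: offset=5 len=4
Fragment 3: offset=0 len=2
Fragment 4: offset=2 len=3
Gaps: 9-10

Answer: 9-10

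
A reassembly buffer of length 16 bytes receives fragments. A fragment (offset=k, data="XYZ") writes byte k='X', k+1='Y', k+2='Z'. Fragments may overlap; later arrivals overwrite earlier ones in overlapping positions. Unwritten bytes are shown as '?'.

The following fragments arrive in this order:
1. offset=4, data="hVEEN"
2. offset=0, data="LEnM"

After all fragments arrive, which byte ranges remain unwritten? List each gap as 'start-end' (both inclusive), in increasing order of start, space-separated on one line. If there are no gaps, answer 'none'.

Answer: 9-15

Derivation:
Fragment 1: offset=4 len=5
Fragment 2: offset=0 len=4
Gaps: 9-15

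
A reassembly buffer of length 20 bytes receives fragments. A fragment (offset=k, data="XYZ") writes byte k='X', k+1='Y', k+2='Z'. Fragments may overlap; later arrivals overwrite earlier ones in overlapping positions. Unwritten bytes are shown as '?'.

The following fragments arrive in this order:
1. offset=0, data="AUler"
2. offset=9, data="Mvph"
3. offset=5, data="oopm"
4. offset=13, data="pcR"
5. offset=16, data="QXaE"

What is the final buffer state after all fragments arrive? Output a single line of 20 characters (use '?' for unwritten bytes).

Answer: AUleroopmMvphpcRQXaE

Derivation:
Fragment 1: offset=0 data="AUler" -> buffer=AUler???????????????
Fragment 2: offset=9 data="Mvph" -> buffer=AUler????Mvph???????
Fragment 3: offset=5 data="oopm" -> buffer=AUleroopmMvph???????
Fragment 4: offset=13 data="pcR" -> buffer=AUleroopmMvphpcR????
Fragment 5: offset=16 data="QXaE" -> buffer=AUleroopmMvphpcRQXaE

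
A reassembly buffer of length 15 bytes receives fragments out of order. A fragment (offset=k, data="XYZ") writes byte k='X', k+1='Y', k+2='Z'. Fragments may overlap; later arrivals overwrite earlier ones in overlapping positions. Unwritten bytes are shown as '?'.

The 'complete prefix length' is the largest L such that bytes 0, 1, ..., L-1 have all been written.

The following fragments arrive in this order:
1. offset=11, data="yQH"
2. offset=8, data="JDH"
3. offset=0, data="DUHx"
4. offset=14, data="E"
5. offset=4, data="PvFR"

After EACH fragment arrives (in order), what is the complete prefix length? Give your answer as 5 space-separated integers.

Answer: 0 0 4 4 15

Derivation:
Fragment 1: offset=11 data="yQH" -> buffer=???????????yQH? -> prefix_len=0
Fragment 2: offset=8 data="JDH" -> buffer=????????JDHyQH? -> prefix_len=0
Fragment 3: offset=0 data="DUHx" -> buffer=DUHx????JDHyQH? -> prefix_len=4
Fragment 4: offset=14 data="E" -> buffer=DUHx????JDHyQHE -> prefix_len=4
Fragment 5: offset=4 data="PvFR" -> buffer=DUHxPvFRJDHyQHE -> prefix_len=15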